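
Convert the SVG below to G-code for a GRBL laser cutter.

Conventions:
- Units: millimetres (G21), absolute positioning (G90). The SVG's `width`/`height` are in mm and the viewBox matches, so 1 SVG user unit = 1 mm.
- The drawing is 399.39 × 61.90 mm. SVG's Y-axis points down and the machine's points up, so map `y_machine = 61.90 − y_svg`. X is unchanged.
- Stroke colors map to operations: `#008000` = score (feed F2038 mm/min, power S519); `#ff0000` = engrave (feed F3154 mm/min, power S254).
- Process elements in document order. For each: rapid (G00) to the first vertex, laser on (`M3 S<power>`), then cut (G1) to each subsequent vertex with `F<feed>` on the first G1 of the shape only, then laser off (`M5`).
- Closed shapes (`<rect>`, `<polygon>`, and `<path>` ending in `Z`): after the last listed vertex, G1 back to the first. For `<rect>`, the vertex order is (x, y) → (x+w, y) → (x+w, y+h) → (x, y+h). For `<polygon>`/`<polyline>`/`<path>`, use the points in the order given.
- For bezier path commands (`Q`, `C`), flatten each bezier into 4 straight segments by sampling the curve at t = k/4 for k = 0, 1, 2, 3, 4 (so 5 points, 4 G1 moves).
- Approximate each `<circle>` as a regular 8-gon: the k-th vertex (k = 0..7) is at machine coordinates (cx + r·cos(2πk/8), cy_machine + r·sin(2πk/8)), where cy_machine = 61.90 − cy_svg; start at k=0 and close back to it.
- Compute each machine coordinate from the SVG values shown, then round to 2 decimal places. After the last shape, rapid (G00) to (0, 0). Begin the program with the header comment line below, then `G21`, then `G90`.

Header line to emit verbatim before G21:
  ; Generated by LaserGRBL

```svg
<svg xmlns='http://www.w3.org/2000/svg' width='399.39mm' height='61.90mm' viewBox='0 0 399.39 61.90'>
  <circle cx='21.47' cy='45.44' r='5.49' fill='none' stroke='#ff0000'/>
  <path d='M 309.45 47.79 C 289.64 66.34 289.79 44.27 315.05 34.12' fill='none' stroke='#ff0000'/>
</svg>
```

viewBox `0 0 399.39 61.90` with mm width/height → 1 unit = 1 mm. Flip: y_m = 61.90 − y_svg.

**Shape 1** — `<circle>` circle, stroke `#ff0000` → engrave (S254, F3154). Machine vertices: (26.96,16.46) → (25.35,20.34) → (21.47,21.95) → (17.59,20.34) → (15.98,16.46) → (17.59,12.58) → (21.47,10.97) → (25.35,12.58) → (26.96,16.46). Closed: final G1 returns to the first vertex.

**Shape 2** — `<path>` cubic bezier, stroke `#ff0000` → engrave (S254, F3154). Control points (SVG): P0=(309.45,47.79), P1=(289.64,66.34), P2=(289.79,44.27), P3=(315.05,34.12); sampled at t=k/4. Machine vertices: (309.45,14.11) → (298.42,6.99) → (295.35,10.18) → (300.73,18.75) → (315.05,27.78). Open path.

; Generated by LaserGRBL
G21
G90
G00 X26.96 Y16.46
M3 S254
G1 X25.35 Y20.34 F3154
G1 X21.47 Y21.95
G1 X17.59 Y20.34
G1 X15.98 Y16.46
G1 X17.59 Y12.58
G1 X21.47 Y10.97
G1 X25.35 Y12.58
G1 X26.96 Y16.46
M5
G00 X309.45 Y14.11
M3 S254
G1 X298.42 Y6.99 F3154
G1 X295.35 Y10.18
G1 X300.73 Y18.75
G1 X315.05 Y27.78
M5
G00 X0.00 Y0.00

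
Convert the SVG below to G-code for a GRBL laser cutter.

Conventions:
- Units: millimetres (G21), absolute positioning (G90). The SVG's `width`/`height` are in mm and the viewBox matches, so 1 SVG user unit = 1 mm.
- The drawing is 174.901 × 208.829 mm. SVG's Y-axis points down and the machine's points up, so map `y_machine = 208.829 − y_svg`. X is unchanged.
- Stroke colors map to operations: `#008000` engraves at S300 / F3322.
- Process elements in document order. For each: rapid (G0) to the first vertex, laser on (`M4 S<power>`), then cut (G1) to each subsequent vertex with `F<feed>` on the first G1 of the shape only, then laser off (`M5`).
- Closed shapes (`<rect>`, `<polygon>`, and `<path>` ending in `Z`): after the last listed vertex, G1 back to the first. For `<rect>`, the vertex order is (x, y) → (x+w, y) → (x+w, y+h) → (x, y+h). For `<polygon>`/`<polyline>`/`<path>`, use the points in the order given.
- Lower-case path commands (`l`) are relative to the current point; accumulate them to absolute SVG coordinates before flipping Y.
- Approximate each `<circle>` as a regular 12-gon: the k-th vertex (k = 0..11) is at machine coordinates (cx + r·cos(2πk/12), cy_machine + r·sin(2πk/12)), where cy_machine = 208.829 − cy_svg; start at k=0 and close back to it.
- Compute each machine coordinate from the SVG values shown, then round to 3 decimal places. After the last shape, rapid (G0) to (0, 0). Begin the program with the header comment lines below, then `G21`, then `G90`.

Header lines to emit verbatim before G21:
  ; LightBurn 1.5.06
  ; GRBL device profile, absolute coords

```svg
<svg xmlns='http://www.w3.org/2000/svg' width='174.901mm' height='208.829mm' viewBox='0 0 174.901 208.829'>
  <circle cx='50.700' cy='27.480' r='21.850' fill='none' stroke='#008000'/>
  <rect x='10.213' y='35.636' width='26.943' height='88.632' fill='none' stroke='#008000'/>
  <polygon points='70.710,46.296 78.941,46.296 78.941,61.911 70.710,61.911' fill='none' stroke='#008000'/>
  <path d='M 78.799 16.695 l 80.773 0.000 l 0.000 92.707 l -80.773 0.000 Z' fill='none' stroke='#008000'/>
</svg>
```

viewBox `0 0 174.901 208.829` with mm width/height → 1 unit = 1 mm. Flip: y_m = 208.829 − y_svg.

**Shape 1** — `<circle>` circle, stroke `#008000` → engrave (S300, F3322). Machine vertices: (72.550,181.349) → (69.623,192.274) → (61.625,200.272) → (50.700,203.199) → (39.775,200.272) → (31.777,192.274) → (28.850,181.349) → (31.777,170.424) → (39.775,162.426) → (50.700,159.499) → (61.625,162.426) → (69.623,170.424) → (72.550,181.349). Closed: final G1 returns to the first vertex.

**Shape 2** — `<rect>` rectangle, stroke `#008000` → engrave (S300, F3322). Machine vertices: (10.213,173.193) → (37.156,173.193) → (37.156,84.561) → (10.213,84.561) → (10.213,173.193). Closed: final G1 returns to the first vertex.

**Shape 3** — `<polygon>` rectangle, stroke `#008000` → engrave (S300, F3322). Machine vertices: (70.710,162.533) → (78.941,162.533) → (78.941,146.918) → (70.710,146.918) → (70.710,162.533). Closed: final G1 returns to the first vertex.

**Shape 4** — `<path>` rectangle, stroke `#008000` → engrave (S300, F3322). Machine vertices: (78.799,192.134) → (159.572,192.134) → (159.572,99.427) → (78.799,99.427) → (78.799,192.134). Closed: final G1 returns to the first vertex.

; LightBurn 1.5.06
; GRBL device profile, absolute coords
G21
G90
G0 X72.550 Y181.349
M4 S300
G1 X69.623 Y192.274 F3322
G1 X61.625 Y200.272
G1 X50.700 Y203.199
G1 X39.775 Y200.272
G1 X31.777 Y192.274
G1 X28.850 Y181.349
G1 X31.777 Y170.424
G1 X39.775 Y162.426
G1 X50.700 Y159.499
G1 X61.625 Y162.426
G1 X69.623 Y170.424
G1 X72.550 Y181.349
M5
G0 X10.213 Y173.193
M4 S300
G1 X37.156 Y173.193 F3322
G1 X37.156 Y84.561
G1 X10.213 Y84.561
G1 X10.213 Y173.193
M5
G0 X70.710 Y162.533
M4 S300
G1 X78.941 Y162.533 F3322
G1 X78.941 Y146.918
G1 X70.710 Y146.918
G1 X70.710 Y162.533
M5
G0 X78.799 Y192.134
M4 S300
G1 X159.572 Y192.134 F3322
G1 X159.572 Y99.427
G1 X78.799 Y99.427
G1 X78.799 Y192.134
M5
G0 X0.000 Y0.000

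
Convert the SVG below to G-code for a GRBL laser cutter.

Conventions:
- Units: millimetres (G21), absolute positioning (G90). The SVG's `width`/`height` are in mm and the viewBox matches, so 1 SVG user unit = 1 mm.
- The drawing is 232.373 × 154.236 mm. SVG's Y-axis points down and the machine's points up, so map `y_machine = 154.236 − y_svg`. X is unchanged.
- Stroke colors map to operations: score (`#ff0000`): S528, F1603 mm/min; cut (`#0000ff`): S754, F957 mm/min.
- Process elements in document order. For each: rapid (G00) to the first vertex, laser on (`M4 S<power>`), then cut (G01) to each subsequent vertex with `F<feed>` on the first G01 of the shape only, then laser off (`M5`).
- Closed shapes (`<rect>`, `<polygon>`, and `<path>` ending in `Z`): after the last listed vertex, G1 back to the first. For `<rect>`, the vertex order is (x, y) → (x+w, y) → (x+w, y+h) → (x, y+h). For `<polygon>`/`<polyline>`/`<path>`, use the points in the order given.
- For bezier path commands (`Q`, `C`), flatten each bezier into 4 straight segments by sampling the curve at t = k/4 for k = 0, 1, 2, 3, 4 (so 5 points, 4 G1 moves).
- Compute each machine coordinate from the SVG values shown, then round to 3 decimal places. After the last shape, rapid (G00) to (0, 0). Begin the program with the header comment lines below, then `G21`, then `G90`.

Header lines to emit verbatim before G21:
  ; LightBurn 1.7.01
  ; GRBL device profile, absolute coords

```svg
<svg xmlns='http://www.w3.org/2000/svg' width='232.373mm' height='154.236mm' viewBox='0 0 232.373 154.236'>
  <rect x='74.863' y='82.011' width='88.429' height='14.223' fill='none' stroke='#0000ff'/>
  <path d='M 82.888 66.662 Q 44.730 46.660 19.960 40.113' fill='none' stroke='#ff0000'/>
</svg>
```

; LightBurn 1.7.01
; GRBL device profile, absolute coords
G21
G90
G00 X74.863 Y72.225
M4 S754
G01 X163.292 Y72.225 F957
G01 X163.292 Y58.002
G01 X74.863 Y58.002
G01 X74.863 Y72.225
M5
G00 X82.888 Y87.574
M4 S528
G01 X64.646 Y96.734 F1603
G01 X48.077 Y104.212
G01 X33.182 Y110.009
G01 X19.960 Y114.123
M5
G00 X0.000 Y0.000

1 u = 1 mm; y_m = 154.236 − y.

[1] `<rect>` rectangle, #0000ff→cut S754 F957: (74.863,72.225) → (163.292,72.225) → (163.292,58.002) → (74.863,58.002) → (74.863,72.225) (closed)

[2] `<path>` quadratic bezier, #ff0000→score S528 F1603: (82.888,87.574) → (64.646,96.734) → (48.077,104.212) → (33.182,110.009) → (19.960,114.123)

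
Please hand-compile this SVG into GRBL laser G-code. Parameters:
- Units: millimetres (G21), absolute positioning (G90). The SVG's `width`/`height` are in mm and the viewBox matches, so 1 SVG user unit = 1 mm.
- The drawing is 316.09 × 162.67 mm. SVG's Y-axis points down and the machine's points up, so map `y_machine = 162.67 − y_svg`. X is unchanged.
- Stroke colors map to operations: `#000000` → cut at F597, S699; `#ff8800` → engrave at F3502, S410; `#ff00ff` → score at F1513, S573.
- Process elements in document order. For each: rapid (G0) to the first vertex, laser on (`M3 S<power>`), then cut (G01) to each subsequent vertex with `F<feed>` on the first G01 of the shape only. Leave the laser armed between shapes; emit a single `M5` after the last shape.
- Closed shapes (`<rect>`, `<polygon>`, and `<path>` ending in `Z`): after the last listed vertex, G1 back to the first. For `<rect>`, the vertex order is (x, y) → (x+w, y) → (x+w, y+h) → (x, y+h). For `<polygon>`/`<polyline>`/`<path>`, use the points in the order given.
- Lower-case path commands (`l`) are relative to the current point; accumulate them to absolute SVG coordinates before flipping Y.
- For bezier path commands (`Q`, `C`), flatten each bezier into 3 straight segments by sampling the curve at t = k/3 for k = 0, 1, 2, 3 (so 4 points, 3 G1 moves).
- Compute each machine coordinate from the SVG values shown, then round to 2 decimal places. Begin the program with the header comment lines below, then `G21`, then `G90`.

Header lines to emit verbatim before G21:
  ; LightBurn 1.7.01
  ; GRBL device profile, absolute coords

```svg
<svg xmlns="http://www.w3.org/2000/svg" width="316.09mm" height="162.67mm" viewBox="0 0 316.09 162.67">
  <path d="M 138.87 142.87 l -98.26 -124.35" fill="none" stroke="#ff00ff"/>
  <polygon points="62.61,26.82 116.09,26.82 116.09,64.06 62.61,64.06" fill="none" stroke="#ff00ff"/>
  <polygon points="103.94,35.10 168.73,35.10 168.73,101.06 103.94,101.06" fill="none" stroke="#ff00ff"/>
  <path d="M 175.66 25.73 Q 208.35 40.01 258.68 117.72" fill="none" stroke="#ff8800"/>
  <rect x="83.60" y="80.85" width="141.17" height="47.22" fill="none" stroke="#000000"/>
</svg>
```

; LightBurn 1.7.01
; GRBL device profile, absolute coords
G21
G90
G0 X138.87 Y19.80
M3 S573
G01 X40.61 Y144.15 F1513
G0 X62.61 Y135.85
M3 S573
G01 X116.09 Y135.85 F1513
G01 X116.09 Y98.61
G01 X62.61 Y98.61
G01 X62.61 Y135.85
G0 X103.94 Y127.57
M3 S573
G01 X168.73 Y127.57 F1513
G01 X168.73 Y61.61
G01 X103.94 Y61.61
G01 X103.94 Y127.57
G0 X175.66 Y136.94
M3 S410
G01 X199.41 Y120.37 F3502
G01 X227.09 Y89.71
G01 X258.68 Y44.95
G0 X83.60 Y81.82
M3 S699
G01 X224.77 Y81.82 F597
G01 X224.77 Y34.60
G01 X83.60 Y34.60
G01 X83.60 Y81.82
M5

viewBox `0 0 316.09 162.67` with mm width/height → 1 unit = 1 mm. Flip: y_m = 162.67 − y_svg.

**Shape 1** — `<path>` line segment, stroke `#ff00ff` → score (S573, F1513). Machine vertices: (138.87,19.80) → (40.61,144.15). Open path.

**Shape 2** — `<polygon>` rectangle, stroke `#ff00ff` → score (S573, F1513). Machine vertices: (62.61,135.85) → (116.09,135.85) → (116.09,98.61) → (62.61,98.61) → (62.61,135.85). Closed: final G1 returns to the first vertex.

**Shape 3** — `<polygon>` rectangle, stroke `#ff00ff` → score (S573, F1513). Machine vertices: (103.94,127.57) → (168.73,127.57) → (168.73,61.61) → (103.94,61.61) → (103.94,127.57). Closed: final G1 returns to the first vertex.

**Shape 4** — `<path>` quadratic bezier, stroke `#ff8800` → engrave (S410, F3502). Control points (SVG): P0=(175.66,25.73), P1=(208.35,40.01), P2=(258.68,117.72); sampled at t=k/3. Machine vertices: (175.66,136.94) → (199.41,120.37) → (227.09,89.71) → (258.68,44.95). Open path.

**Shape 5** — `<rect>` rectangle, stroke `#000000` → cut (S699, F597). Machine vertices: (83.60,81.82) → (224.77,81.82) → (224.77,34.60) → (83.60,34.60) → (83.60,81.82). Closed: final G1 returns to the first vertex.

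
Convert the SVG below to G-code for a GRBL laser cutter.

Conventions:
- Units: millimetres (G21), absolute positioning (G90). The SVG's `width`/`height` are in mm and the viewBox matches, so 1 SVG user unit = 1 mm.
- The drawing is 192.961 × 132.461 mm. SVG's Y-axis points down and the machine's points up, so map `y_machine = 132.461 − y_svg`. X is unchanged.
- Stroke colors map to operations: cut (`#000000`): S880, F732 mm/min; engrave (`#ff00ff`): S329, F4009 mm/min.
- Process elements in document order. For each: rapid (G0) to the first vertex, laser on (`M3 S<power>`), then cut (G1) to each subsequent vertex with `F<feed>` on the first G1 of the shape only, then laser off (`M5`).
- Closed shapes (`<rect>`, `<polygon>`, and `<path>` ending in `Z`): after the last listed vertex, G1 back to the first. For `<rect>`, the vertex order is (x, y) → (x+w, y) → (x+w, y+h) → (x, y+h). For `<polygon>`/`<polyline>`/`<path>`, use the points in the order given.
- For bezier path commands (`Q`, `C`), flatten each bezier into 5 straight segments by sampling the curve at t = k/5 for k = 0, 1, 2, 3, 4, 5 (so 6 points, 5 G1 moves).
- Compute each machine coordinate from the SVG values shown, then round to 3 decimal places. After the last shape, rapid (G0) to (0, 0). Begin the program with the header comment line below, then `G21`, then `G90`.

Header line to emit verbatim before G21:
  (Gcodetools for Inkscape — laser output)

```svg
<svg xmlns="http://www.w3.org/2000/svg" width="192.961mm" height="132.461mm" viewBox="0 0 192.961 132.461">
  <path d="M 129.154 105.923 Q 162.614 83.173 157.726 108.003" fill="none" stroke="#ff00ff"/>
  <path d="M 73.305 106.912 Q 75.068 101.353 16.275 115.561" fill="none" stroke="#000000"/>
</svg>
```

1 u = 1 mm; y_m = 132.461 − y.

[1] `<path>` quadratic bezier, #ff00ff→engrave S329 F4009: (129.154,26.538) → (141.004,33.735) → (149.786,37.125) → (155.501,36.709) → (158.147,32.487) → (157.726,24.458)

[2] `<path>` quadratic bezier, #000000→cut S880 F732: (73.305,25.549) → (71.588,26.982) → (65.026,26.833) → (53.620,25.104) → (37.370,21.793) → (16.275,16.900)

(Gcodetools for Inkscape — laser output)
G21
G90
G0 X129.154 Y26.538
M3 S329
G1 X141.004 Y33.735 F4009
G1 X149.786 Y37.125
G1 X155.501 Y36.709
G1 X158.147 Y32.487
G1 X157.726 Y24.458
M5
G0 X73.305 Y25.549
M3 S880
G1 X71.588 Y26.982 F732
G1 X65.026 Y26.833
G1 X53.620 Y25.104
G1 X37.370 Y21.793
G1 X16.275 Y16.900
M5
G0 X0.000 Y0.000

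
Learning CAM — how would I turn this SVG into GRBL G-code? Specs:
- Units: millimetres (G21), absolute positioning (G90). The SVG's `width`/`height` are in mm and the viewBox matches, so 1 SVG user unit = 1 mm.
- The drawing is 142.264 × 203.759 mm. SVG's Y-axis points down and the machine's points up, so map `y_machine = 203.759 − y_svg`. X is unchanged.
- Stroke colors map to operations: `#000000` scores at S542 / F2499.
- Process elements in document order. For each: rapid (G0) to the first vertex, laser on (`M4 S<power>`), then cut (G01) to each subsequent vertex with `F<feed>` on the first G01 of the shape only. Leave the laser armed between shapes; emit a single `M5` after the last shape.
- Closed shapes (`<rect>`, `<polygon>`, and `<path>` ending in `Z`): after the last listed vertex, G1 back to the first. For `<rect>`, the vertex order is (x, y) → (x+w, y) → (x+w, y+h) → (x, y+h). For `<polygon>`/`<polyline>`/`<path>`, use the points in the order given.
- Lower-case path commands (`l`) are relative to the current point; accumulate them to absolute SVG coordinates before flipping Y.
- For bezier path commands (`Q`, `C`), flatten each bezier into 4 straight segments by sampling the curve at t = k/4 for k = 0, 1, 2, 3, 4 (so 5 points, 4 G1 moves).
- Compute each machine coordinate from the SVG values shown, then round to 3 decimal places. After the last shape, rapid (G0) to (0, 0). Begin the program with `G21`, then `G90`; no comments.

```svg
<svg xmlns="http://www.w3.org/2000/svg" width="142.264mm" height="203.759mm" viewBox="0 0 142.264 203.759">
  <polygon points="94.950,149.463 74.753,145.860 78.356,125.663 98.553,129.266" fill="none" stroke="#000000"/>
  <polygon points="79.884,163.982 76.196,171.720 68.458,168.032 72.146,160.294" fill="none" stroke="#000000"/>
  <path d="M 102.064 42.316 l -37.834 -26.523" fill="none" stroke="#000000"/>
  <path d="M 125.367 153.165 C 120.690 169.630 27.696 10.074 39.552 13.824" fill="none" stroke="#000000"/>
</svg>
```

Since the viewBox matches the mm dimensions, user units are millimetres directly. The only transform is the Y-flip y_m = 203.759 − y_svg.

Shape 1 is a regular polygon drawn with `<polygon>`. Its stroke #000000 means score at S542, F2499. After flipping Y the toolpath is (94.950,54.296) → (74.753,57.899) → (78.356,78.096) → (98.553,74.493) → (94.950,54.296), returning to the start.

Shape 2 is a regular polygon drawn with `<polygon>`. Its stroke #000000 means score at S542, F2499. After flipping Y the toolpath is (79.884,39.777) → (76.196,32.039) → (68.458,35.727) → (72.146,43.465) → (79.884,39.777), returning to the start.

Shape 3 is a line segment drawn with `<path>`. Its stroke #000000 means score at S542, F2499. After flipping Y the toolpath is (102.064,161.443) → (64.230,187.966).

Shape 4 is a cubic bezier drawn with `<path>`. Its stroke #000000 means score at S542, F2499. After flipping Y the toolpath is (125.367,50.594) → (108.318,65.947) → (76.260,115.496) → (47.301,167.430) → (39.552,189.935).

G21
G90
G0 X94.950 Y54.296
M4 S542
G01 X74.753 Y57.899 F2499
G01 X78.356 Y78.096
G01 X98.553 Y74.493
G01 X94.950 Y54.296
G0 X79.884 Y39.777
M4 S542
G01 X76.196 Y32.039 F2499
G01 X68.458 Y35.727
G01 X72.146 Y43.465
G01 X79.884 Y39.777
G0 X102.064 Y161.443
M4 S542
G01 X64.230 Y187.966 F2499
G0 X125.367 Y50.594
M4 S542
G01 X108.318 Y65.947 F2499
G01 X76.260 Y115.496
G01 X47.301 Y167.430
G01 X39.552 Y189.935
M5
G0 X0.000 Y0.000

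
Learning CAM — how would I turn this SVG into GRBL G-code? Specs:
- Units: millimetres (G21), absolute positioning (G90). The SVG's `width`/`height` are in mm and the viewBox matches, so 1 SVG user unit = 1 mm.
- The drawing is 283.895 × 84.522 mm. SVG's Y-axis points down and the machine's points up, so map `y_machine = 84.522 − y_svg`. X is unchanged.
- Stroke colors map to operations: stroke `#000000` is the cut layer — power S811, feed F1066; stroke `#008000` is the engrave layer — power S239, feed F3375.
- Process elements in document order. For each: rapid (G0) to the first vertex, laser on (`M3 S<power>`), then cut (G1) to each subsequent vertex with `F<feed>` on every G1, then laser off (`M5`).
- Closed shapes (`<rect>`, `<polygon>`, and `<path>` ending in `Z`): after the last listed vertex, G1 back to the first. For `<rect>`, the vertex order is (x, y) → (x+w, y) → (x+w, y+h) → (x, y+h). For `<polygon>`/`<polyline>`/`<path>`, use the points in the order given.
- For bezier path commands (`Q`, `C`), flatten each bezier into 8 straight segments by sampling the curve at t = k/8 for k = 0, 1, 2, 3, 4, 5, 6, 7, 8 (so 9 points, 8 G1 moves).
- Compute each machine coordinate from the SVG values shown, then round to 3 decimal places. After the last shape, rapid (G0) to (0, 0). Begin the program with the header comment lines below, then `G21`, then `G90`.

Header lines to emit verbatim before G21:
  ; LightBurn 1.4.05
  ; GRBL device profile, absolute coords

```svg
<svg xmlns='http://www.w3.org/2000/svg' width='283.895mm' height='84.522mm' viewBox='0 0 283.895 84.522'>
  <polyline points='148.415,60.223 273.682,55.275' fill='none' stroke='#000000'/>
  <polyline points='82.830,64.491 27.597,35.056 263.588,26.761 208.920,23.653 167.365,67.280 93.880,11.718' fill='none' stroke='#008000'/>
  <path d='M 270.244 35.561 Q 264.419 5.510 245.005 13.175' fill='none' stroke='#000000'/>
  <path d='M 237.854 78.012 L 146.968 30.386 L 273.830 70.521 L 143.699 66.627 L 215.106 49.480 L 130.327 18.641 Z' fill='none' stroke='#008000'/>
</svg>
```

; LightBurn 1.4.05
; GRBL device profile, absolute coords
G21
G90
G0 X148.415 Y24.299
M3 S811
G1 X273.682 Y29.247 F1066
M5
G0 X82.830 Y20.031
M3 S239
G1 X27.597 Y49.466 F3375
G1 X263.588 Y57.761 F3375
G1 X208.920 Y60.869 F3375
G1 X167.365 Y17.242 F3375
G1 X93.880 Y72.804 F3375
M5
G0 X270.244 Y48.961
M3 S811
G1 X268.575 Y55.884 F1066
G1 X266.482 Y61.629 F1066
G1 X263.964 Y66.195 F1066
G1 X261.022 Y69.583 F1066
G1 X257.655 Y71.792 F1066
G1 X253.863 Y72.822 F1066
G1 X249.646 Y72.674 F1066
G1 X245.005 Y71.347 F1066
M5
G0 X237.854 Y6.510
M3 S239
G1 X146.968 Y54.136 F3375
G1 X273.830 Y14.001 F3375
G1 X143.699 Y17.895 F3375
G1 X215.106 Y35.042 F3375
G1 X130.327 Y65.881 F3375
G1 X237.854 Y6.510 F3375
M5
G0 X0.000 Y0.000

Since the viewBox matches the mm dimensions, user units are millimetres directly. The only transform is the Y-flip y_m = 84.522 − y_svg.

Shape 1 is a line segment drawn with `<polyline>`. Its stroke #000000 means cut at S811, F1066. After flipping Y the toolpath is (148.415,24.299) → (273.682,29.247).

Shape 2 is a open polyline drawn with `<polyline>`. Its stroke #008000 means engrave at S239, F3375. After flipping Y the toolpath is (82.830,20.031) → (27.597,49.466) → (263.588,57.761) → (208.920,60.869) → (167.365,17.242) → (93.880,72.804).

Shape 3 is a quadratic bezier drawn with `<path>`. Its stroke #000000 means cut at S811, F1066. After flipping Y the toolpath is (270.244,48.961) → (268.575,55.884) → (266.482,61.629) → (263.964,66.195) → (261.022,69.583) → (257.655,71.792) → (253.863,72.822) → (249.646,72.674) → (245.005,71.347).

Shape 4 is a closed polygon drawn with `<path>`. Its stroke #008000 means engrave at S239, F3375. After flipping Y the toolpath is (237.854,6.510) → (146.968,54.136) → (273.830,14.001) → (143.699,17.895) → (215.106,35.042) → (130.327,65.881) → (237.854,6.510), returning to the start.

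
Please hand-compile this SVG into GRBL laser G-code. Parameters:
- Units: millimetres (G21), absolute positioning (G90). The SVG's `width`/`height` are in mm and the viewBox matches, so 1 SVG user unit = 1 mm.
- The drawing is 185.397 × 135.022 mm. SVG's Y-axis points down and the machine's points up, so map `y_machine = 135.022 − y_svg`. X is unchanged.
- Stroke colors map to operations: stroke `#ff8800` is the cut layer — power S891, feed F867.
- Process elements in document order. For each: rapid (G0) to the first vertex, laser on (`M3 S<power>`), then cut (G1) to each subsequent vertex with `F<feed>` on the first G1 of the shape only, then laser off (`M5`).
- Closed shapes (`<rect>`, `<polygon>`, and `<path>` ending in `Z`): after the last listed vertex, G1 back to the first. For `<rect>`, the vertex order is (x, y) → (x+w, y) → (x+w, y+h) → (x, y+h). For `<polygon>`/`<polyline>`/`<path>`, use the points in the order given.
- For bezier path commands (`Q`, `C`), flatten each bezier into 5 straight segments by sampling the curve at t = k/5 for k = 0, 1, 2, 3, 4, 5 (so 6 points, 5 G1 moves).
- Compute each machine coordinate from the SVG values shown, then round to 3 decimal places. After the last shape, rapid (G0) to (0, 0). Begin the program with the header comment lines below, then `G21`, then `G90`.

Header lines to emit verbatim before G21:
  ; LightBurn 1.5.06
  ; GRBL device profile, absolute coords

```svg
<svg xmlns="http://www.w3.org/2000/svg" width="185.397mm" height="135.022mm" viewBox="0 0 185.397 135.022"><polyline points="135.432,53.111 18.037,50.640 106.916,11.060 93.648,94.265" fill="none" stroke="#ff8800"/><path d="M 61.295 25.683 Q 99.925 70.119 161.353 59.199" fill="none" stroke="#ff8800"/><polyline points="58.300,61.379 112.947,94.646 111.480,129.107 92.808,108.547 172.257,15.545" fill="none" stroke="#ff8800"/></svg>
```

Since the viewBox matches the mm dimensions, user units are millimetres directly. The only transform is the Y-flip y_m = 135.022 − y_svg.

Shape 1 is a open polyline drawn with `<polyline>`. Its stroke #ff8800 means cut at S891, F867. After flipping Y the toolpath is (135.432,81.911) → (18.037,84.382) → (106.916,123.962) → (93.648,40.757).

Shape 2 is a quadratic bezier drawn with `<path>`. Its stroke #ff8800 means cut at S891, F867. After flipping Y the toolpath is (61.295,109.339) → (77.659,93.779) → (95.847,82.647) → (115.858,75.944) → (137.694,73.669) → (161.353,75.823).

Shape 3 is a open polyline drawn with `<polyline>`. Its stroke #ff8800 means cut at S891, F867. After flipping Y the toolpath is (58.300,73.643) → (112.947,40.376) → (111.480,5.915) → (92.808,26.475) → (172.257,119.477).

; LightBurn 1.5.06
; GRBL device profile, absolute coords
G21
G90
G0 X135.432 Y81.911
M3 S891
G1 X18.037 Y84.382 F867
G1 X106.916 Y123.962
G1 X93.648 Y40.757
M5
G0 X61.295 Y109.339
M3 S891
G1 X77.659 Y93.779 F867
G1 X95.847 Y82.647
G1 X115.858 Y75.944
G1 X137.694 Y73.669
G1 X161.353 Y75.823
M5
G0 X58.300 Y73.643
M3 S891
G1 X112.947 Y40.376 F867
G1 X111.480 Y5.915
G1 X92.808 Y26.475
G1 X172.257 Y119.477
M5
G0 X0.000 Y0.000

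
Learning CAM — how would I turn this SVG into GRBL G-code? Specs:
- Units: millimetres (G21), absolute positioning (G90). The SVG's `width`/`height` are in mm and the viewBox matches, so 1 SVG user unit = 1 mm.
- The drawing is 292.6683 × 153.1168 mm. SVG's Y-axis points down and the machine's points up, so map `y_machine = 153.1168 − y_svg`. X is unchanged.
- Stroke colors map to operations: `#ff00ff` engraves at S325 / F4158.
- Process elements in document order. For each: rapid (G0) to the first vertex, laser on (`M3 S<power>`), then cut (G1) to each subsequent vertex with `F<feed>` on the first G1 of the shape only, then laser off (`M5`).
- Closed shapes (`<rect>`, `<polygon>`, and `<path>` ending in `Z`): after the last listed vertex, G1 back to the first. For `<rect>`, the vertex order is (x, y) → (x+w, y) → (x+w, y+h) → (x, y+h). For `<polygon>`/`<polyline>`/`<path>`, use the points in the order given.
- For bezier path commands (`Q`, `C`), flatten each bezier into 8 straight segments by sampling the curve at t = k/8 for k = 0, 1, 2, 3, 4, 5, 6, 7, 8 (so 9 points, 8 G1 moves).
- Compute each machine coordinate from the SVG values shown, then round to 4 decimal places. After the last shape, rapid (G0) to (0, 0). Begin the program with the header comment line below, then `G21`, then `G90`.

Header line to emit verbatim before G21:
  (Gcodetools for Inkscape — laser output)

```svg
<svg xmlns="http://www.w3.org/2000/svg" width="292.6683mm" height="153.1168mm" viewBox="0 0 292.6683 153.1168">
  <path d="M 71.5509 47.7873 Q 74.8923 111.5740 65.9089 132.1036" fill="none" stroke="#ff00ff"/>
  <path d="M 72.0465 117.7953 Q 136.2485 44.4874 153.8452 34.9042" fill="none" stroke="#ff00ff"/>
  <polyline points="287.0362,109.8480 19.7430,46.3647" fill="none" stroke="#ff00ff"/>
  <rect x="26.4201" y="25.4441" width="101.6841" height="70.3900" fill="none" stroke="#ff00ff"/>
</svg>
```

(Gcodetools for Inkscape — laser output)
G21
G90
G0 X71.5509 Y105.3295
M3 S325
G1 X72.1937 Y90.0587 F4158
G1 X72.4513 Y76.1397
G1 X72.3238 Y63.5725
G1 X71.8111 Y52.3571
G1 X70.9133 Y42.4934
G1 X69.6303 Y33.9816
G1 X67.9622 Y26.8215
G1 X65.9089 Y21.0132
M5
G0 X72.0465 Y35.3215
M3 S325
G1 X87.3688 Y52.6528 F4158
G1 X101.2347 Y67.9927
G1 X113.6441 Y81.3411
G1 X124.5972 Y92.6982
G1 X134.0938 Y102.0639
G1 X142.1340 Y109.4382
G1 X148.7178 Y114.8211
G1 X153.8452 Y118.2126
M5
G0 X287.0362 Y43.2688
M3 S325
G1 X19.7430 Y106.7521 F4158
M5
G0 X26.4201 Y127.6727
M3 S325
G1 X128.1042 Y127.6727 F4158
G1 X128.1042 Y57.2827
G1 X26.4201 Y57.2827
G1 X26.4201 Y127.6727
M5
G0 X0.0000 Y0.0000

1 u = 1 mm; y_m = 153.1168 − y.

[1] `<path>` quadratic bezier, #ff00ff→engrave S325 F4158: (71.5509,105.3295) → (72.1937,90.0587) → (72.4513,76.1397) → (72.3238,63.5725) → (71.8111,52.3571) → (70.9133,42.4934) → (69.6303,33.9816) → (67.9622,26.8215) → (65.9089,21.0132)

[2] `<path>` quadratic bezier, #ff00ff→engrave S325 F4158: (72.0465,35.3215) → (87.3688,52.6528) → (101.2347,67.9927) → (113.6441,81.3411) → (124.5972,92.6982) → (134.0938,102.0639) → (142.1340,109.4382) → (148.7178,114.8211) → (153.8452,118.2126)

[3] `<polyline>` line segment, #ff00ff→engrave S325 F4158: (287.0362,43.2688) → (19.7430,106.7521)

[4] `<rect>` rectangle, #ff00ff→engrave S325 F4158: (26.4201,127.6727) → (128.1042,127.6727) → (128.1042,57.2827) → (26.4201,57.2827) → (26.4201,127.6727) (closed)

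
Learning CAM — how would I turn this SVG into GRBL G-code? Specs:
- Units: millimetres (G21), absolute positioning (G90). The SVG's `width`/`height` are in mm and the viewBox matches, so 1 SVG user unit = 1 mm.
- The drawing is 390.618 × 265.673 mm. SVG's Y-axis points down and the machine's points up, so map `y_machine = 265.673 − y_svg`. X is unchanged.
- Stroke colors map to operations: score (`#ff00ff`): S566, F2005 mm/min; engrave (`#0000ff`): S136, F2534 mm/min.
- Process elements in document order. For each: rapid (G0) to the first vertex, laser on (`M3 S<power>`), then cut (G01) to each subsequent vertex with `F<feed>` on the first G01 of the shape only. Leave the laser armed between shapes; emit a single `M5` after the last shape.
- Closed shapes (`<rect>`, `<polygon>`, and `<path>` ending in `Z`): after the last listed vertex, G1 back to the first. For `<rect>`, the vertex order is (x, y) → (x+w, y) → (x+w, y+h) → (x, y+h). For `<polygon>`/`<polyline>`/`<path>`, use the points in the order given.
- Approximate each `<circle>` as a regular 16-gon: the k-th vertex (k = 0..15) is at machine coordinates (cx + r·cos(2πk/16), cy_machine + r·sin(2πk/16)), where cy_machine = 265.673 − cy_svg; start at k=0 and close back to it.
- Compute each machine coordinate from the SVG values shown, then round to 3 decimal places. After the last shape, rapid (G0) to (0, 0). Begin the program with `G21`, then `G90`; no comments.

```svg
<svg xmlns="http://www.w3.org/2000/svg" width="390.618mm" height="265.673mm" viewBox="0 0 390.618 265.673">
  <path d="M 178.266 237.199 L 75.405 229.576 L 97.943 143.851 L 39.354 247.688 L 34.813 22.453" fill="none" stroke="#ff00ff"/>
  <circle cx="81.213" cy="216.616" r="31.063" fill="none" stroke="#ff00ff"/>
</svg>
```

viewBox `0 0 390.618 265.673` with mm width/height → 1 unit = 1 mm. Flip: y_m = 265.673 − y_svg.

**Shape 1** — `<path>` open polyline, stroke `#ff00ff` → score (S566, F2005). Machine vertices: (178.266,28.474) → (75.405,36.097) → (97.943,121.822) → (39.354,17.985) → (34.813,243.220). Open path.

**Shape 2** — `<circle>` circle, stroke `#ff00ff` → score (S566, F2005). Machine vertices: (112.276,49.057) → (109.911,60.944) → (103.178,71.022) → (93.100,77.755) → (81.213,80.120) → (69.326,77.755) → (59.248,71.022) → (52.515,60.944) → (50.150,49.057) → (52.515,37.170) → (59.248,27.092) → (69.326,20.359) → (81.213,17.994) → (93.100,20.359) → (103.178,27.092) → (109.911,37.170) → (112.276,49.057). Closed: final G1 returns to the first vertex.

G21
G90
G0 X178.266 Y28.474
M3 S566
G01 X75.405 Y36.097 F2005
G01 X97.943 Y121.822
G01 X39.354 Y17.985
G01 X34.813 Y243.220
G0 X112.276 Y49.057
M3 S566
G01 X109.911 Y60.944 F2005
G01 X103.178 Y71.022
G01 X93.100 Y77.755
G01 X81.213 Y80.120
G01 X69.326 Y77.755
G01 X59.248 Y71.022
G01 X52.515 Y60.944
G01 X50.150 Y49.057
G01 X52.515 Y37.170
G01 X59.248 Y27.092
G01 X69.326 Y20.359
G01 X81.213 Y17.994
G01 X93.100 Y20.359
G01 X103.178 Y27.092
G01 X109.911 Y37.170
G01 X112.276 Y49.057
M5
G0 X0.000 Y0.000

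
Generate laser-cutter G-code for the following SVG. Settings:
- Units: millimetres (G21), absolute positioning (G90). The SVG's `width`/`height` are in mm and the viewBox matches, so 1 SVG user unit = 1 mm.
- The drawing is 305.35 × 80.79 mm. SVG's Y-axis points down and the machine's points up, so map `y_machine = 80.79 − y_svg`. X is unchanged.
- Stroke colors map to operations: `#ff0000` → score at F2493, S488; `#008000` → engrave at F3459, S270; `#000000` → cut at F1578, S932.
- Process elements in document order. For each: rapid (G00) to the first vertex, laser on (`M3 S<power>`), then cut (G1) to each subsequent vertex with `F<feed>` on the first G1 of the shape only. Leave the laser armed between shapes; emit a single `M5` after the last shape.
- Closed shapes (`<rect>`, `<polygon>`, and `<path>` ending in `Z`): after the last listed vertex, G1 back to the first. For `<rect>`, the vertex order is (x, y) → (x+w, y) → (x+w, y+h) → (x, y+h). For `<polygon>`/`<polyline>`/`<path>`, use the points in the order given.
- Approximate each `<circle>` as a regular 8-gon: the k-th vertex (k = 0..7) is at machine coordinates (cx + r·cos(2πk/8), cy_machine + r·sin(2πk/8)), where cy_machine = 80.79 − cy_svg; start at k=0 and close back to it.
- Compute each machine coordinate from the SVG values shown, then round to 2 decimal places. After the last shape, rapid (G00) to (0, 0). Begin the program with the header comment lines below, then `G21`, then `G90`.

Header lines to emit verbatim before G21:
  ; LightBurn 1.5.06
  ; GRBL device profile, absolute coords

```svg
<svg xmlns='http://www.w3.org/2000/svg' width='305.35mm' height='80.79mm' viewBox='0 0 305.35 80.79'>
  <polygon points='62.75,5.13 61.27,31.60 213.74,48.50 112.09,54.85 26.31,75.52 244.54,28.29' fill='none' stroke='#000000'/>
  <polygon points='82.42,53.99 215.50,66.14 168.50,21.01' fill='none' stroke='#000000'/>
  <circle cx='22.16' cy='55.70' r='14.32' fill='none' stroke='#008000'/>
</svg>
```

; LightBurn 1.5.06
; GRBL device profile, absolute coords
G21
G90
G00 X62.75 Y75.66
M3 S932
G1 X61.27 Y49.19 F1578
G1 X213.74 Y32.29
G1 X112.09 Y25.94
G1 X26.31 Y5.27
G1 X244.54 Y52.50
G1 X62.75 Y75.66
G00 X82.42 Y26.80
M3 S932
G1 X215.50 Y14.65 F1578
G1 X168.50 Y59.78
G1 X82.42 Y26.80
G00 X36.48 Y25.09
M3 S270
G1 X32.29 Y35.22 F3459
G1 X22.16 Y39.41
G1 X12.03 Y35.22
G1 X7.84 Y25.09
G1 X12.03 Y14.96
G1 X22.16 Y10.77
G1 X32.29 Y14.96
G1 X36.48 Y25.09
M5
G00 X0.00 Y0.00

Since the viewBox matches the mm dimensions, user units are millimetres directly. The only transform is the Y-flip y_m = 80.79 − y_svg.

Shape 1 is a closed polygon drawn with `<polygon>`. Its stroke #000000 means cut at S932, F1578. After flipping Y the toolpath is (62.75,75.66) → (61.27,49.19) → (213.74,32.29) → (112.09,25.94) → (26.31,5.27) → (244.54,52.50) → (62.75,75.66), returning to the start.

Shape 2 is a closed polygon drawn with `<polygon>`. Its stroke #000000 means cut at S932, F1578. After flipping Y the toolpath is (82.42,26.80) → (215.50,14.65) → (168.50,59.78) → (82.42,26.80), returning to the start.

Shape 3 is a circle drawn with `<circle>`. Its stroke #008000 means engrave at S270, F3459. After flipping Y the toolpath is (36.48,25.09) → (32.29,35.22) → (22.16,39.41) → (12.03,35.22) → (7.84,25.09) → (12.03,14.96) → (22.16,10.77) → (32.29,14.96) → (36.48,25.09), returning to the start.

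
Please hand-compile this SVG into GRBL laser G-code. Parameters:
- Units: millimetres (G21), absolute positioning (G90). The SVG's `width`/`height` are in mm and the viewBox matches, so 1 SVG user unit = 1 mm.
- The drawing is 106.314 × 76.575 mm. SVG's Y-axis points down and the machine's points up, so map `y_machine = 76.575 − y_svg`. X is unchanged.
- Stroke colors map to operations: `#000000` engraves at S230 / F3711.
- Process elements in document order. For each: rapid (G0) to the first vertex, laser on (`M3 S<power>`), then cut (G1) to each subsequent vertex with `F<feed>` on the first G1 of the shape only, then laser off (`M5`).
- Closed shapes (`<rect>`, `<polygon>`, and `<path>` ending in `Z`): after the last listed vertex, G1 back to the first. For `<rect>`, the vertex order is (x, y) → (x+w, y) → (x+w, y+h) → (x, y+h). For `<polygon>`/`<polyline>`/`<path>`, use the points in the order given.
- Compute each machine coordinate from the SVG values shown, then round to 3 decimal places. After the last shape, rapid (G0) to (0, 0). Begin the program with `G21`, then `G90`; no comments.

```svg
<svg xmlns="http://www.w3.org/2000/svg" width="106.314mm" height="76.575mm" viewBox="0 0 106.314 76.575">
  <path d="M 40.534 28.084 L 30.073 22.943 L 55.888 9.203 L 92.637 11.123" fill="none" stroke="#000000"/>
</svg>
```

1 u = 1 mm; y_m = 76.575 − y.

[1] `<path>` open polyline, #000000→engrave S230 F3711: (40.534,48.491) → (30.073,53.632) → (55.888,67.372) → (92.637,65.452)

G21
G90
G0 X40.534 Y48.491
M3 S230
G1 X30.073 Y53.632 F3711
G1 X55.888 Y67.372
G1 X92.637 Y65.452
M5
G0 X0.000 Y0.000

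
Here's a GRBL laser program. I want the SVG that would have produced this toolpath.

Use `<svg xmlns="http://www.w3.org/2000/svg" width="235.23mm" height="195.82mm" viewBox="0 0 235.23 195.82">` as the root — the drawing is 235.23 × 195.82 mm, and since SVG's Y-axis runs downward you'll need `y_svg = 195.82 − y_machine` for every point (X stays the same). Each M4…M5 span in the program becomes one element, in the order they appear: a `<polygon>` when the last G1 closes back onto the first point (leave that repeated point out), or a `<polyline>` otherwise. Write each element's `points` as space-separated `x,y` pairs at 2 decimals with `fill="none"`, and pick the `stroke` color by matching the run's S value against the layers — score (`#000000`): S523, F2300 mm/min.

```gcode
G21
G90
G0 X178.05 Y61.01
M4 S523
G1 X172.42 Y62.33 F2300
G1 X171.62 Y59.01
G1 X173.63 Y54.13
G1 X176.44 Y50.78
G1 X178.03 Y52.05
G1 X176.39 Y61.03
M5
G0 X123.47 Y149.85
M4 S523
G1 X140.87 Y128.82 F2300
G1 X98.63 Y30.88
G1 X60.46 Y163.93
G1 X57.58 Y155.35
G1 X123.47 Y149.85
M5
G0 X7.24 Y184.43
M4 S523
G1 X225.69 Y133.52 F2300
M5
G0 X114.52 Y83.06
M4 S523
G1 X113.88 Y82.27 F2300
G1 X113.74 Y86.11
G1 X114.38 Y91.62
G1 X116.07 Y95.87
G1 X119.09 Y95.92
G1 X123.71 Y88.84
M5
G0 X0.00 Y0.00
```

<svg xmlns="http://www.w3.org/2000/svg" width="235.23mm" height="195.82mm" viewBox="0 0 235.23 195.82">
  <polyline points="178.05,134.81 172.42,133.49 171.62,136.81 173.63,141.69 176.44,145.04 178.03,143.77 176.39,134.79" fill="none" stroke="#000000"/>
  <polygon points="123.47,45.97 140.87,67.00 98.63,164.94 60.46,31.89 57.58,40.47" fill="none" stroke="#000000"/>
  <polyline points="7.24,11.39 225.69,62.30" fill="none" stroke="#000000"/>
  <polyline points="114.52,112.76 113.88,113.55 113.74,109.71 114.38,104.20 116.07,99.95 119.09,99.90 123.71,106.98" fill="none" stroke="#000000"/>
</svg>

y_svg = 195.82 − y_m. Every run uses S523, so all elements get stroke `#000000` (score).

[1] open run; points: 178.05,134.81 172.42,133.49 171.62,136.81 173.63,141.69 176.44,145.04 178.03,143.77 176.39,134.79

[2] closed run; points: 123.47,45.97 140.87,67.00 98.63,164.94 60.46,31.89 57.58,40.47

[3] open run; points: 7.24,11.39 225.69,62.30

[4] open run; points: 114.52,112.76 113.88,113.55 113.74,109.71 114.38,104.20 116.07,99.95 119.09,99.90 123.71,106.98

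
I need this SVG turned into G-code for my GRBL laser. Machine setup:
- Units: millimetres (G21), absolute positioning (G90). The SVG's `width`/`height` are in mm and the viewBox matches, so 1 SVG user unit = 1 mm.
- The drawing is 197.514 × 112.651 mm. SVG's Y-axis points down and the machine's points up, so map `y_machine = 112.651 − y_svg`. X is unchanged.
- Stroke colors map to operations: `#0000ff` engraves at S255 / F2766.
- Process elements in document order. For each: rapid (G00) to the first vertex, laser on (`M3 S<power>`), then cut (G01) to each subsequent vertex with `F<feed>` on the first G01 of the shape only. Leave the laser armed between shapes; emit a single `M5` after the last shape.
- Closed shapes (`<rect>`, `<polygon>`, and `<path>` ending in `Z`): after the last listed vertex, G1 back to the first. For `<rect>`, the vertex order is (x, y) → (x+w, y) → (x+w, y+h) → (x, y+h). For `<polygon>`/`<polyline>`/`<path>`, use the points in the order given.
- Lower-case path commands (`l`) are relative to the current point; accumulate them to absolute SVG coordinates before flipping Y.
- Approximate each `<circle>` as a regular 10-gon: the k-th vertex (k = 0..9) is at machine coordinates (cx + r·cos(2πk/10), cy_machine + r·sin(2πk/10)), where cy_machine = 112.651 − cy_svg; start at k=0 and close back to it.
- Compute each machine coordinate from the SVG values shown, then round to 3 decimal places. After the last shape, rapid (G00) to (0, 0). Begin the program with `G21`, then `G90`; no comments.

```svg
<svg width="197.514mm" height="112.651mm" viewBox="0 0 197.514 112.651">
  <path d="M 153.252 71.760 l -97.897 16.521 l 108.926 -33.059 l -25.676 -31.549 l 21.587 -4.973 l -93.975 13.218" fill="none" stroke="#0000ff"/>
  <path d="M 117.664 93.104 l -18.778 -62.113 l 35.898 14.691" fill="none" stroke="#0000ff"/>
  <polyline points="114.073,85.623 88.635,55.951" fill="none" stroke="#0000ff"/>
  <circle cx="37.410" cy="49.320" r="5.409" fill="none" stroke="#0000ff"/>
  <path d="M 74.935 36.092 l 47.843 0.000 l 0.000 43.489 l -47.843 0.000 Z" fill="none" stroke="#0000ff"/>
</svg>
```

Since the viewBox matches the mm dimensions, user units are millimetres directly. The only transform is the Y-flip y_m = 112.651 − y_svg.

Shape 1 is a open polyline drawn with `<path>`. Its stroke #0000ff means engrave at S255, F2766. After flipping Y the toolpath is (153.252,40.891) → (55.355,24.370) → (164.281,57.429) → (138.605,88.978) → (160.192,93.951) → (66.217,80.733).

Shape 2 is a open polyline drawn with `<path>`. Its stroke #0000ff means engrave at S255, F2766. After flipping Y the toolpath is (117.664,19.547) → (98.886,81.660) → (134.784,66.969).

Shape 3 is a line segment drawn with `<polyline>`. Its stroke #0000ff means engrave at S255, F2766. After flipping Y the toolpath is (114.073,27.028) → (88.635,56.700).

Shape 4 is a circle drawn with `<circle>`. Its stroke #0000ff means engrave at S255, F2766. After flipping Y the toolpath is (42.819,63.331) → (41.786,66.510) → (39.081,68.475) → (35.739,68.475) → (33.034,66.510) → (32.001,63.331) → (33.034,60.152) → (35.739,58.187) → (39.081,58.187) → (41.786,60.152) → (42.819,63.331), returning to the start.

Shape 5 is a rectangle drawn with `<path>`. Its stroke #0000ff means engrave at S255, F2766. After flipping Y the toolpath is (74.935,76.559) → (122.778,76.559) → (122.778,33.070) → (74.935,33.070) → (74.935,76.559), returning to the start.

G21
G90
G00 X153.252 Y40.891
M3 S255
G01 X55.355 Y24.370 F2766
G01 X164.281 Y57.429
G01 X138.605 Y88.978
G01 X160.192 Y93.951
G01 X66.217 Y80.733
G00 X117.664 Y19.547
M3 S255
G01 X98.886 Y81.660 F2766
G01 X134.784 Y66.969
G00 X114.073 Y27.028
M3 S255
G01 X88.635 Y56.700 F2766
G00 X42.819 Y63.331
M3 S255
G01 X41.786 Y66.510 F2766
G01 X39.081 Y68.475
G01 X35.739 Y68.475
G01 X33.034 Y66.510
G01 X32.001 Y63.331
G01 X33.034 Y60.152
G01 X35.739 Y58.187
G01 X39.081 Y58.187
G01 X41.786 Y60.152
G01 X42.819 Y63.331
G00 X74.935 Y76.559
M3 S255
G01 X122.778 Y76.559 F2766
G01 X122.778 Y33.070
G01 X74.935 Y33.070
G01 X74.935 Y76.559
M5
G00 X0.000 Y0.000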